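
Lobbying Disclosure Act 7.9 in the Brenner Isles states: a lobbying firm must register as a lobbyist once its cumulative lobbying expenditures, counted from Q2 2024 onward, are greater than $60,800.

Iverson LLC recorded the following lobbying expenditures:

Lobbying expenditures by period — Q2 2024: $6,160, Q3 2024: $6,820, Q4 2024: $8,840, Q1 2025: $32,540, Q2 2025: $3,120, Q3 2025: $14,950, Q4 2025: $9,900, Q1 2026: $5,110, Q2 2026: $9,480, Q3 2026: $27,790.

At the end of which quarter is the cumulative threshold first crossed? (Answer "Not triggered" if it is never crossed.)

Through Q2 2024: $6,160
Through Q3 2024: $12,980
Through Q4 2024: $21,820
Through Q1 2025: $54,360
Through Q2 2025: $57,480
Through Q3 2025: $72,430 ← exceeds threshold

Q3 2025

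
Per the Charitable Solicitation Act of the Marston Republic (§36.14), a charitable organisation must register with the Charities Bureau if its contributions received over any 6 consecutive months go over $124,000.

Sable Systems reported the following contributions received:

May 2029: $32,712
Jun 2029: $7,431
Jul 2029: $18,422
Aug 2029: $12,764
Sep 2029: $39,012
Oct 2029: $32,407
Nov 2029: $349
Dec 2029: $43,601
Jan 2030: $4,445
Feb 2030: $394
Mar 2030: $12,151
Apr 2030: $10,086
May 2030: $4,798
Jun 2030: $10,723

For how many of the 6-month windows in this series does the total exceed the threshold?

3

May 2029–Oct 2029: $32,712 + $7,431 + $18,422 + $12,764 + $39,012 + $32,407 = $142,748 (over)
Jun 2029–Nov 2029: $7,431 + $18,422 + $12,764 + $39,012 + $32,407 + $349 = $110,385 (under)
Jul 2029–Dec 2029: $18,422 + $12,764 + $39,012 + $32,407 + $349 + $43,601 = $146,555 (over)
Aug 2029–Jan 2030: $12,764 + $39,012 + $32,407 + $349 + $43,601 + $4,445 = $132,578 (over)
Sep 2029–Feb 2030: $39,012 + $32,407 + $349 + $43,601 + $4,445 + $394 = $120,208 (under)
Oct 2029–Mar 2030: $32,407 + $349 + $43,601 + $4,445 + $394 + $12,151 = $93,347 (under)
Nov 2029–Apr 2030: $349 + $43,601 + $4,445 + $394 + $12,151 + $10,086 = $71,026 (under)
Dec 2029–May 2030: $43,601 + $4,445 + $394 + $12,151 + $10,086 + $4,798 = $75,475 (under)
Jan 2030–Jun 2030: $4,445 + $394 + $12,151 + $10,086 + $4,798 + $10,723 = $42,597 (under)
3 windows exceed the threshold.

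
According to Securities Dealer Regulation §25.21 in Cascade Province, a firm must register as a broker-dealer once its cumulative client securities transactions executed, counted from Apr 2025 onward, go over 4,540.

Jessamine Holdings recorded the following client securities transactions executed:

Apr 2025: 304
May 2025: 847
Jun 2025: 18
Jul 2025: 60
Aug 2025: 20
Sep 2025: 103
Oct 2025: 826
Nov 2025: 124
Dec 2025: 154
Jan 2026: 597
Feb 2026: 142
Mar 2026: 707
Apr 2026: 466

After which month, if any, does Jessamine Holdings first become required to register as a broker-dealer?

Not triggered

Through Apr 2025: 304
Through May 2025: 1,151
Through Jun 2025: 1,169
Through Jul 2025: 1,229
Through Aug 2025: 1,249
Through Sep 2025: 1,352
Through Oct 2025: 2,178
Through Nov 2025: 2,302
Through Dec 2025: 2,456
Through Jan 2026: 3,053
Through Feb 2026: 3,195
Through Mar 2026: 3,902
Through Apr 2026: 4,368
Final cumulative total 4,368 ≤ 4,540; the threshold is never exceeded.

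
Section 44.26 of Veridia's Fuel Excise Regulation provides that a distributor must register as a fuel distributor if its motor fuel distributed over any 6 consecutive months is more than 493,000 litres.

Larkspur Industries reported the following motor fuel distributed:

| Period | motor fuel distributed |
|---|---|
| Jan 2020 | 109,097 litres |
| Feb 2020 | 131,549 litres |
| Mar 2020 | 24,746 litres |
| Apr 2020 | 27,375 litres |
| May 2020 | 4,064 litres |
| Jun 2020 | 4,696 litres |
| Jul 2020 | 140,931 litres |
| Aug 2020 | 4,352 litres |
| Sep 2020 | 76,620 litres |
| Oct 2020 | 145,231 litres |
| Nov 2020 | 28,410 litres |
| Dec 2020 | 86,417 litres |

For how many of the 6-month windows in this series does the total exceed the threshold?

Jan 2020–Jun 2020: 109,097 litres + 131,549 litres + 24,746 litres + 27,375 litres + 4,064 litres + 4,696 litres = 301,527 litres (under)
Feb 2020–Jul 2020: 131,549 litres + 24,746 litres + 27,375 litres + 4,064 litres + 4,696 litres + 140,931 litres = 333,361 litres (under)
Mar 2020–Aug 2020: 24,746 litres + 27,375 litres + 4,064 litres + 4,696 litres + 140,931 litres + 4,352 litres = 206,164 litres (under)
Apr 2020–Sep 2020: 27,375 litres + 4,064 litres + 4,696 litres + 140,931 litres + 4,352 litres + 76,620 litres = 258,038 litres (under)
May 2020–Oct 2020: 4,064 litres + 4,696 litres + 140,931 litres + 4,352 litres + 76,620 litres + 145,231 litres = 375,894 litres (under)
Jun 2020–Nov 2020: 4,696 litres + 140,931 litres + 4,352 litres + 76,620 litres + 145,231 litres + 28,410 litres = 400,240 litres (under)
Jul 2020–Dec 2020: 140,931 litres + 4,352 litres + 76,620 litres + 145,231 litres + 28,410 litres + 86,417 litres = 481,961 litres (under)
0 windows exceed the threshold.

0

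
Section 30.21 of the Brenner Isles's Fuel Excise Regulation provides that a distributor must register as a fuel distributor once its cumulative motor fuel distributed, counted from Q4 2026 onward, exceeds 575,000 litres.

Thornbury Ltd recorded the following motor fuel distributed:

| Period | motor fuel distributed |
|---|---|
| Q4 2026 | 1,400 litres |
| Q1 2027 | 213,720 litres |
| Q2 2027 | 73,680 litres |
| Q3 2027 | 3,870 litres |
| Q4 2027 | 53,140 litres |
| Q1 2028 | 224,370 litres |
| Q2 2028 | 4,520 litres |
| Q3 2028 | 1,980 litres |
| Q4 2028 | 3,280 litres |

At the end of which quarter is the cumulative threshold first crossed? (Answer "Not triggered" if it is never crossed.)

Through Q4 2026: 1,400 litres
Through Q1 2027: 215,120 litres
Through Q2 2027: 288,800 litres
Through Q3 2027: 292,670 litres
Through Q4 2027: 345,810 litres
Through Q1 2028: 570,180 litres
Through Q2 2028: 574,700 litres
Through Q3 2028: 576,680 litres ← exceeds threshold

Q3 2028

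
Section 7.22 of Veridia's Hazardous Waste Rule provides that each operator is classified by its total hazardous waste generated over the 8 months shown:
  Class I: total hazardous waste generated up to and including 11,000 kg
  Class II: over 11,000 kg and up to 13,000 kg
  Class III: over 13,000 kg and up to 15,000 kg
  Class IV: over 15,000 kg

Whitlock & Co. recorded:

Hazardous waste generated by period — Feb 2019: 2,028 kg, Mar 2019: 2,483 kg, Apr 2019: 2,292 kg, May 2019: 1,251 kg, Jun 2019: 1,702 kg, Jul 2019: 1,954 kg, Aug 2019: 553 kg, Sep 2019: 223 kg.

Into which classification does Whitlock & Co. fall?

Class II

Total hazardous waste generated: 2,028 kg + 2,483 kg + 2,292 kg + 1,251 kg + 1,702 kg + 1,954 kg + 553 kg + 223 kg = 12,486 kg.
11,000 kg < 12,486 kg ≤ 13,000 kg, so Class II applies.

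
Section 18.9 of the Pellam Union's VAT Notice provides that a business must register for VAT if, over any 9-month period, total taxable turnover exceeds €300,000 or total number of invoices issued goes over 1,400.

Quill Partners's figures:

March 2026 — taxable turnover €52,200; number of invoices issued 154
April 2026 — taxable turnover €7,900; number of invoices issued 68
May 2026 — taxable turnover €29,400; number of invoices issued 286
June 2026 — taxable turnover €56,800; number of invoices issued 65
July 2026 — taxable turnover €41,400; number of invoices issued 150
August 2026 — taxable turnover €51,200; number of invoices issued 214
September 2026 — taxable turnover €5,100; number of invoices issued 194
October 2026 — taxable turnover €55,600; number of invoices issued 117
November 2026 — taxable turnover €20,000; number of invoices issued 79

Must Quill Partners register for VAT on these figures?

Total taxable turnover: €52,200 + €7,900 + €29,400 + €56,800 + €41,400 + €51,200 + €5,100 + €55,600 + €20,000 = €319,600 (> €300,000).
Total number of invoices issued: 154 + 68 + 286 + 65 + 150 + 214 + 194 + 117 + 79 = 1,327 (≤ 1,400).
The test is 'or': at least one threshold is exceeded.

Yes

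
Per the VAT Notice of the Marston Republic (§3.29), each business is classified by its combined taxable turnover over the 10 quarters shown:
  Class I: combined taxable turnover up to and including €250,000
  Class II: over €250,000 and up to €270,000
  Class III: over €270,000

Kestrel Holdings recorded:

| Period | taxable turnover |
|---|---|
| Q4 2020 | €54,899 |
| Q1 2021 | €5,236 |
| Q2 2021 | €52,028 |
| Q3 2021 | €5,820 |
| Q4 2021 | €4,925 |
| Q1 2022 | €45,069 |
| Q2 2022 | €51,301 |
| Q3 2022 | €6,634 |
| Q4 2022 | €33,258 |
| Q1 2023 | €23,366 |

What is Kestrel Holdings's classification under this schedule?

Combined taxable turnover: €54,899 + €5,236 + €52,028 + €5,820 + €4,925 + €45,069 + €51,301 + €6,634 + €33,258 + €23,366 = €282,536.
€282,536 > €270,000, so Class III applies.

Class III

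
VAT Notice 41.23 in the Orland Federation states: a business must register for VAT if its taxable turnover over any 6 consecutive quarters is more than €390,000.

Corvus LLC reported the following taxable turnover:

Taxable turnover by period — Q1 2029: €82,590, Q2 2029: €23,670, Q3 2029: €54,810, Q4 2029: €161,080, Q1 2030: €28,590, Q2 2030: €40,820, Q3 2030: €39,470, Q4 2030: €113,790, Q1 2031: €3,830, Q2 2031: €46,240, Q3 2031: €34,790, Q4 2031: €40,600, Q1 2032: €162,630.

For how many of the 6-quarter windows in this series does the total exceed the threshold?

Q1 2029–Q2 2030: €82,590 + €23,670 + €54,810 + €161,080 + €28,590 + €40,820 = €391,560 (over)
Q2 2029–Q3 2030: €23,670 + €54,810 + €161,080 + €28,590 + €40,820 + €39,470 = €348,440 (under)
Q3 2029–Q4 2030: €54,810 + €161,080 + €28,590 + €40,820 + €39,470 + €113,790 = €438,560 (over)
Q4 2029–Q1 2031: €161,080 + €28,590 + €40,820 + €39,470 + €113,790 + €3,830 = €387,580 (under)
Q1 2030–Q2 2031: €28,590 + €40,820 + €39,470 + €113,790 + €3,830 + €46,240 = €272,740 (under)
Q2 2030–Q3 2031: €40,820 + €39,470 + €113,790 + €3,830 + €46,240 + €34,790 = €278,940 (under)
Q3 2030–Q4 2031: €39,470 + €113,790 + €3,830 + €46,240 + €34,790 + €40,600 = €278,720 (under)
Q4 2030–Q1 2032: €113,790 + €3,830 + €46,240 + €34,790 + €40,600 + €162,630 = €401,880 (over)
3 windows exceed the threshold.

3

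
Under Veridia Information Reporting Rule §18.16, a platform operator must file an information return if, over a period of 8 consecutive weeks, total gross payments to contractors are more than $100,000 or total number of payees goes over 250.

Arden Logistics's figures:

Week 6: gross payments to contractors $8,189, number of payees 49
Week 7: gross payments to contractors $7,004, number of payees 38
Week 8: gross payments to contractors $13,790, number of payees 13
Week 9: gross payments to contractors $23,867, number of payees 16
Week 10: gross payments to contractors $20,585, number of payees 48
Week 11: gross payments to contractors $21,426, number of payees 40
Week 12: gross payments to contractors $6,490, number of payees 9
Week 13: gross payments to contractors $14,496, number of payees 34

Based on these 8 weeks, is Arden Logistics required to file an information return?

Total gross payments to contractors: $8,189 + $7,004 + $13,790 + $23,867 + $20,585 + $21,426 + $6,490 + $14,496 = $115,847 (> $100,000).
Total number of payees: 49 + 38 + 13 + 16 + 48 + 40 + 9 + 34 = 247 (≤ 250).
The test is 'or': at least one threshold is exceeded.

Yes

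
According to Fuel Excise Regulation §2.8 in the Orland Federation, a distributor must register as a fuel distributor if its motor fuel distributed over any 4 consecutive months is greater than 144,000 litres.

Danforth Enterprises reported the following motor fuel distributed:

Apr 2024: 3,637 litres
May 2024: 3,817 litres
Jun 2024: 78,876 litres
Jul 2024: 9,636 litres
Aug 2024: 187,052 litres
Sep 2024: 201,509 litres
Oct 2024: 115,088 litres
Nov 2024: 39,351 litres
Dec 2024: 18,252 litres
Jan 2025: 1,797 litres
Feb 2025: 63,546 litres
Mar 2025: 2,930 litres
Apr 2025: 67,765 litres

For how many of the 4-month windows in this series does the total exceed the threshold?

6

Apr 2024–Jul 2024: 3,637 litres + 3,817 litres + 78,876 litres + 9,636 litres = 95,966 litres (under)
May 2024–Aug 2024: 3,817 litres + 78,876 litres + 9,636 litres + 187,052 litres = 279,381 litres (over)
Jun 2024–Sep 2024: 78,876 litres + 9,636 litres + 187,052 litres + 201,509 litres = 477,073 litres (over)
Jul 2024–Oct 2024: 9,636 litres + 187,052 litres + 201,509 litres + 115,088 litres = 513,285 litres (over)
Aug 2024–Nov 2024: 187,052 litres + 201,509 litres + 115,088 litres + 39,351 litres = 543,000 litres (over)
Sep 2024–Dec 2024: 201,509 litres + 115,088 litres + 39,351 litres + 18,252 litres = 374,200 litres (over)
Oct 2024–Jan 2025: 115,088 litres + 39,351 litres + 18,252 litres + 1,797 litres = 174,488 litres (over)
Nov 2024–Feb 2025: 39,351 litres + 18,252 litres + 1,797 litres + 63,546 litres = 122,946 litres (under)
Dec 2024–Mar 2025: 18,252 litres + 1,797 litres + 63,546 litres + 2,930 litres = 86,525 litres (under)
Jan 2025–Apr 2025: 1,797 litres + 63,546 litres + 2,930 litres + 67,765 litres = 136,038 litres (under)
6 windows exceed the threshold.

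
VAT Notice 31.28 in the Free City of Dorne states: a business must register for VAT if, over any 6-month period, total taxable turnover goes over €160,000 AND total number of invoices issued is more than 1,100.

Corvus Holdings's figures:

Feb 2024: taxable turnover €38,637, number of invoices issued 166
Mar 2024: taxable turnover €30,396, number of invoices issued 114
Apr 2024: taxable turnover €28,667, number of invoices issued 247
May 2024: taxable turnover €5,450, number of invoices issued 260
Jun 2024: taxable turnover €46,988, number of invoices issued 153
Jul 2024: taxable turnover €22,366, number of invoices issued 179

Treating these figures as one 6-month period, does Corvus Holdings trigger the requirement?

Total taxable turnover: €38,637 + €30,396 + €28,667 + €5,450 + €46,988 + €22,366 = €172,504 (> €160,000).
Total number of invoices issued: 166 + 114 + 247 + 260 + 153 + 179 = 1,119 (> 1,100).
The test is 'and': both thresholds are exceeded.

Yes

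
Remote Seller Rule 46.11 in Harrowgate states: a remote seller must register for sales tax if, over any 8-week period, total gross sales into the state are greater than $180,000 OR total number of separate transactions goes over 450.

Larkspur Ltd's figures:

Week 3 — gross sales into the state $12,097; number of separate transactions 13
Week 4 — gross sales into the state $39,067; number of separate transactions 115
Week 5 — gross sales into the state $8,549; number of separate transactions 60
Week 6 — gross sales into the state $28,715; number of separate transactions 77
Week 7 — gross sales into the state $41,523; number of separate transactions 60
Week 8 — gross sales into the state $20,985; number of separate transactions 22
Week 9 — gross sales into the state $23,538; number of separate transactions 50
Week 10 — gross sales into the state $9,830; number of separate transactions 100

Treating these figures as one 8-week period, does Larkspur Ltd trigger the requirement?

Yes

Total gross sales into the state: $12,097 + $39,067 + $8,549 + $28,715 + $41,523 + $20,985 + $23,538 + $9,830 = $184,304 (> $180,000).
Total number of separate transactions: 13 + 115 + 60 + 77 + 60 + 22 + 50 + 100 = 497 (> 450).
The test is 'or': at least one threshold is exceeded.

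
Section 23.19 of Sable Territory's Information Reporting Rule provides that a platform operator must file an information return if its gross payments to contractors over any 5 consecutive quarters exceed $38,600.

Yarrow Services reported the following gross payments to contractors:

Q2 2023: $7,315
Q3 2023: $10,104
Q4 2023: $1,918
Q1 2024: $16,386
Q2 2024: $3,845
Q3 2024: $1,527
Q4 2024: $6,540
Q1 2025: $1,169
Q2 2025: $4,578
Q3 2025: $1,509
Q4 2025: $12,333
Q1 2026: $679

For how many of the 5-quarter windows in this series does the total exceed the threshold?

Q2 2023–Q2 2024: $7,315 + $10,104 + $1,918 + $16,386 + $3,845 = $39,568 (over)
Q3 2023–Q3 2024: $10,104 + $1,918 + $16,386 + $3,845 + $1,527 = $33,780 (under)
Q4 2023–Q4 2024: $1,918 + $16,386 + $3,845 + $1,527 + $6,540 = $30,216 (under)
Q1 2024–Q1 2025: $16,386 + $3,845 + $1,527 + $6,540 + $1,169 = $29,467 (under)
Q2 2024–Q2 2025: $3,845 + $1,527 + $6,540 + $1,169 + $4,578 = $17,659 (under)
Q3 2024–Q3 2025: $1,527 + $6,540 + $1,169 + $4,578 + $1,509 = $15,323 (under)
Q4 2024–Q4 2025: $6,540 + $1,169 + $4,578 + $1,509 + $12,333 = $26,129 (under)
Q1 2025–Q1 2026: $1,169 + $4,578 + $1,509 + $12,333 + $679 = $20,268 (under)
1 window exceeds the threshold.

1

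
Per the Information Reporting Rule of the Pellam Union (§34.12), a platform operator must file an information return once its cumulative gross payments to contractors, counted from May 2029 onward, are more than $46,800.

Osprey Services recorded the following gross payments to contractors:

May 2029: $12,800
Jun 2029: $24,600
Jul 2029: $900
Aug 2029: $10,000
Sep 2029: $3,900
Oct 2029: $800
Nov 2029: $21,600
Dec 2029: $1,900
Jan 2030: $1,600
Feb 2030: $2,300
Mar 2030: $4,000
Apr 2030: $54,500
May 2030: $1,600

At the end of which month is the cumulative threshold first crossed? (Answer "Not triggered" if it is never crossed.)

Through May 2029: $12,800
Through Jun 2029: $37,400
Through Jul 2029: $38,300
Through Aug 2029: $48,300 ← exceeds threshold

Aug 2029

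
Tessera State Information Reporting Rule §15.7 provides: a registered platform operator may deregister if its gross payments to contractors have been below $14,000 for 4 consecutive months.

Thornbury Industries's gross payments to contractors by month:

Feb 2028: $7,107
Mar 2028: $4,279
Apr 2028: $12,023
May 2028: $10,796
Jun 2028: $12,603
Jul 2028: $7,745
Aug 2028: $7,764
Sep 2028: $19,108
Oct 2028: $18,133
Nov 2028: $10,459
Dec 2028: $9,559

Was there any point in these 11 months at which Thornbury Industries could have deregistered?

Months below $14,000: Feb 2028, Mar 2028, Apr 2028, May 2028, Jun 2028, Jul 2028, Aug 2028, Nov 2028, Dec 2028.
Longest run of consecutive months below the threshold: 7.
7 ≥ 4, so Thornbury Industries became eligible.

Yes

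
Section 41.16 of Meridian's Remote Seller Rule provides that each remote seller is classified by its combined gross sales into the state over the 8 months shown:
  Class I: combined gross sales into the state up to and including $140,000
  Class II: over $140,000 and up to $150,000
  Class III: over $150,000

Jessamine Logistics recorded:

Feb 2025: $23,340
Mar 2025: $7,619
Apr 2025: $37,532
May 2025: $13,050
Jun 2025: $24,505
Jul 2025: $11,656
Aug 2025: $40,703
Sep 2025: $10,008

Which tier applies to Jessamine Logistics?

Class III

Combined gross sales into the state: $23,340 + $7,619 + $37,532 + $13,050 + $24,505 + $11,656 + $40,703 + $10,008 = $168,413.
$168,413 > $150,000, so Class III applies.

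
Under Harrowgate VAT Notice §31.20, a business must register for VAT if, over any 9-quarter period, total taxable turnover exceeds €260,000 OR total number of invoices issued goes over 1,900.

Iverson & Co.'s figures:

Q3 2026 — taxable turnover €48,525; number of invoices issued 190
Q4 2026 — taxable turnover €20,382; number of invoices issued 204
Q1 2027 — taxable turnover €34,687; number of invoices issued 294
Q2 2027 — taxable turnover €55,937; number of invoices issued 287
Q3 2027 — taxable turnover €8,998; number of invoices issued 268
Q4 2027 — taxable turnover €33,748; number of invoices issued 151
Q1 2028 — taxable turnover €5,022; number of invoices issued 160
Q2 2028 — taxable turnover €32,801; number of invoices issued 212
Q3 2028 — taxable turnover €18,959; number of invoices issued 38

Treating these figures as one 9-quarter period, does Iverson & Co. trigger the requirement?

No

Total taxable turnover: €48,525 + €20,382 + €34,687 + €55,937 + €8,998 + €33,748 + €5,022 + €32,801 + €18,959 = €259,059 (≤ €260,000).
Total number of invoices issued: 190 + 204 + 294 + 287 + 268 + 151 + 160 + 212 + 38 = 1,804 (≤ 1,900).
The test is 'or': neither threshold is exceeded.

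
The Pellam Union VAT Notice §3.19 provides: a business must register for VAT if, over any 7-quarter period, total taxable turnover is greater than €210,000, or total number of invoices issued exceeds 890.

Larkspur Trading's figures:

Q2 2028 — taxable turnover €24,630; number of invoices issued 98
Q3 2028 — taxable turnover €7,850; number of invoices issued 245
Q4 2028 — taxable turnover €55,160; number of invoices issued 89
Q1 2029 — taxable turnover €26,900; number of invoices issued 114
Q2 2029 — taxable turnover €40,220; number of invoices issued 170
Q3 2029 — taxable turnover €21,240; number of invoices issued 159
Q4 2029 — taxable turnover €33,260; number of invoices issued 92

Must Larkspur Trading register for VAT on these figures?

Total taxable turnover: €24,630 + €7,850 + €55,160 + €26,900 + €40,220 + €21,240 + €33,260 = €209,260 (≤ €210,000).
Total number of invoices issued: 98 + 245 + 89 + 114 + 170 + 159 + 92 = 967 (> 890).
The test is 'or': at least one threshold is exceeded.

Yes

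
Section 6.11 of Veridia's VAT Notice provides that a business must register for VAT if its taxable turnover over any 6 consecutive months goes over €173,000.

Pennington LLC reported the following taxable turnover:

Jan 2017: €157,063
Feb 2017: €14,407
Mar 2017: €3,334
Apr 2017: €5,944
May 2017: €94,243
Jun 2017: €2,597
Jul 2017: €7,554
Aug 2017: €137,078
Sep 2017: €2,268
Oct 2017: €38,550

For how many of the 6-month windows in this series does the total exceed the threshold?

Jan 2017–Jun 2017: €157,063 + €14,407 + €3,334 + €5,944 + €94,243 + €2,597 = €277,588 (over)
Feb 2017–Jul 2017: €14,407 + €3,334 + €5,944 + €94,243 + €2,597 + €7,554 = €128,079 (under)
Mar 2017–Aug 2017: €3,334 + €5,944 + €94,243 + €2,597 + €7,554 + €137,078 = €250,750 (over)
Apr 2017–Sep 2017: €5,944 + €94,243 + €2,597 + €7,554 + €137,078 + €2,268 = €249,684 (over)
May 2017–Oct 2017: €94,243 + €2,597 + €7,554 + €137,078 + €2,268 + €38,550 = €282,290 (over)
4 windows exceed the threshold.

4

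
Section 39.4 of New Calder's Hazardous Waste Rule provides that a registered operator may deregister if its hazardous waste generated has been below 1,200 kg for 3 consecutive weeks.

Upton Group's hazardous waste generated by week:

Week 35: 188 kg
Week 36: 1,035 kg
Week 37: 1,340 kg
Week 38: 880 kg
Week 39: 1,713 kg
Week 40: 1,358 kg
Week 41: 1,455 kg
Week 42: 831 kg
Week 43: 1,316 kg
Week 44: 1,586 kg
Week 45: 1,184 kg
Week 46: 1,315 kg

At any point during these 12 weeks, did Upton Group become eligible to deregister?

No

Weeks below 1,200 kg: Week 35, Week 36, Week 38, Week 42, Week 45.
Longest run of consecutive weeks below the threshold: 2.
2 < 3, so Upton Group never became eligible.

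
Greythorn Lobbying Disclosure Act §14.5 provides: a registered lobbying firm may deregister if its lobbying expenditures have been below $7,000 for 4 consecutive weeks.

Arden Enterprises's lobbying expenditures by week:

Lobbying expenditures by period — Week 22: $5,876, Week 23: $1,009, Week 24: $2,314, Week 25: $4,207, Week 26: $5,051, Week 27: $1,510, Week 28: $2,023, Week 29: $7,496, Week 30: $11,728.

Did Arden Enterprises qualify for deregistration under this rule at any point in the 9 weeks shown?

Weeks below $7,000: Week 22, Week 23, Week 24, Week 25, Week 26, Week 27, Week 28.
Longest run of consecutive weeks below the threshold: 7.
7 ≥ 4, so Arden Enterprises became eligible.

Yes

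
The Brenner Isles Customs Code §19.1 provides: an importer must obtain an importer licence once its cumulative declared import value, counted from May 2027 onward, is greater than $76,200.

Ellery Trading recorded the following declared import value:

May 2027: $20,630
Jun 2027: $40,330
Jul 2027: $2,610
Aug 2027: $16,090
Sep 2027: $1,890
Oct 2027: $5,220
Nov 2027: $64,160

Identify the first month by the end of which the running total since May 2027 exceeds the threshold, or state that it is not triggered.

Aug 2027

Through May 2027: $20,630
Through Jun 2027: $60,960
Through Jul 2027: $63,570
Through Aug 2027: $79,660 ← exceeds threshold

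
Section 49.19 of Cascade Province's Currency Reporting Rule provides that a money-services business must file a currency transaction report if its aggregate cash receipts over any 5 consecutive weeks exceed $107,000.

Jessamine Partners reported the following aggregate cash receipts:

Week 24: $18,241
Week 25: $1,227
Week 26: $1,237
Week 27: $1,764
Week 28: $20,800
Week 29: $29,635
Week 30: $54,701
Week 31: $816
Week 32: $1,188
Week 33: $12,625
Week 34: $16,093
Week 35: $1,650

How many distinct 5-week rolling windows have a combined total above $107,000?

3

Week 24–Week 28: $18,241 + $1,227 + $1,237 + $1,764 + $20,800 = $43,269 (under)
Week 25–Week 29: $1,227 + $1,237 + $1,764 + $20,800 + $29,635 = $54,663 (under)
Week 26–Week 30: $1,237 + $1,764 + $20,800 + $29,635 + $54,701 = $108,137 (over)
Week 27–Week 31: $1,764 + $20,800 + $29,635 + $54,701 + $816 = $107,716 (over)
Week 28–Week 32: $20,800 + $29,635 + $54,701 + $816 + $1,188 = $107,140 (over)
Week 29–Week 33: $29,635 + $54,701 + $816 + $1,188 + $12,625 = $98,965 (under)
Week 30–Week 34: $54,701 + $816 + $1,188 + $12,625 + $16,093 = $85,423 (under)
Week 31–Week 35: $816 + $1,188 + $12,625 + $16,093 + $1,650 = $32,372 (under)
3 windows exceed the threshold.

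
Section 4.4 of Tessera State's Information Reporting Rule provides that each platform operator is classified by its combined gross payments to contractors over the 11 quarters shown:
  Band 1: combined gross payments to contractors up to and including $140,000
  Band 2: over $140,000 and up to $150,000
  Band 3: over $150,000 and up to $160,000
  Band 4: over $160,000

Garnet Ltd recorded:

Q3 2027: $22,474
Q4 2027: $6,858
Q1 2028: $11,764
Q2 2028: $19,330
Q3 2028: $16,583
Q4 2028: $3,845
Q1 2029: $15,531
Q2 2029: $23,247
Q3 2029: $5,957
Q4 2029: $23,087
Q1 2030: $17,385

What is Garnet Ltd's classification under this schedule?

Combined gross payments to contractors: $22,474 + $6,858 + $11,764 + $19,330 + $16,583 + $3,845 + $15,531 + $23,247 + $5,957 + $23,087 + $17,385 = $166,061.
$166,061 > $160,000, so Band 4 applies.

Band 4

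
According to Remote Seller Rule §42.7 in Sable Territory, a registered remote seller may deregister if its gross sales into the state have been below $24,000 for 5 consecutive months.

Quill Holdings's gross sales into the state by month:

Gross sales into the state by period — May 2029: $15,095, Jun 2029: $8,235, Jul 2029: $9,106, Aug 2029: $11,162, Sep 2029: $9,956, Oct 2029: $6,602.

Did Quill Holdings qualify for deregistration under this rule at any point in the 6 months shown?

Yes

Months below $24,000: May 2029, Jun 2029, Jul 2029, Aug 2029, Sep 2029, Oct 2029.
Longest run of consecutive months below the threshold: 6.
6 ≥ 5, so Quill Holdings became eligible.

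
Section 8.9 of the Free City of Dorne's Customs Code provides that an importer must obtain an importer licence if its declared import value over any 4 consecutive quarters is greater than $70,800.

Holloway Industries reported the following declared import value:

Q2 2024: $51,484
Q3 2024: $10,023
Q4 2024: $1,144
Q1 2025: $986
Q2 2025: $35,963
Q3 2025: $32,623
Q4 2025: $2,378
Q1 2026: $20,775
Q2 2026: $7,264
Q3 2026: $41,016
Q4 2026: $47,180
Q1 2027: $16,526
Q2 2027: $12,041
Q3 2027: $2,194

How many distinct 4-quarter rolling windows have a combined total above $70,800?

7

Q2 2024–Q1 2025: $51,484 + $10,023 + $1,144 + $986 = $63,637 (under)
Q3 2024–Q2 2025: $10,023 + $1,144 + $986 + $35,963 = $48,116 (under)
Q4 2024–Q3 2025: $1,144 + $986 + $35,963 + $32,623 = $70,716 (under)
Q1 2025–Q4 2025: $986 + $35,963 + $32,623 + $2,378 = $71,950 (over)
Q2 2025–Q1 2026: $35,963 + $32,623 + $2,378 + $20,775 = $91,739 (over)
Q3 2025–Q2 2026: $32,623 + $2,378 + $20,775 + $7,264 = $63,040 (under)
Q4 2025–Q3 2026: $2,378 + $20,775 + $7,264 + $41,016 = $71,433 (over)
Q1 2026–Q4 2026: $20,775 + $7,264 + $41,016 + $47,180 = $116,235 (over)
Q2 2026–Q1 2027: $7,264 + $41,016 + $47,180 + $16,526 = $111,986 (over)
Q3 2026–Q2 2027: $41,016 + $47,180 + $16,526 + $12,041 = $116,763 (over)
Q4 2026–Q3 2027: $47,180 + $16,526 + $12,041 + $2,194 = $77,941 (over)
7 windows exceed the threshold.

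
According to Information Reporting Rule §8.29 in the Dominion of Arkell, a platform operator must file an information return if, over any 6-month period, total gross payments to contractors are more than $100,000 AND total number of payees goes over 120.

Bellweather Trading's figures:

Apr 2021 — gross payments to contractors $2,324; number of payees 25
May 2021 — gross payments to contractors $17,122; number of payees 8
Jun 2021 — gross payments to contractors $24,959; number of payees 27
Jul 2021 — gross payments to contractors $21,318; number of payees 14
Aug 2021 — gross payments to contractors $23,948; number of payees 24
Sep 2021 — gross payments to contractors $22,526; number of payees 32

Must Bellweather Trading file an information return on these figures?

Yes

Total gross payments to contractors: $2,324 + $17,122 + $24,959 + $21,318 + $23,948 + $22,526 = $112,197 (> $100,000).
Total number of payees: 25 + 8 + 27 + 14 + 24 + 32 = 130 (> 120).
The test is 'and': both thresholds are exceeded.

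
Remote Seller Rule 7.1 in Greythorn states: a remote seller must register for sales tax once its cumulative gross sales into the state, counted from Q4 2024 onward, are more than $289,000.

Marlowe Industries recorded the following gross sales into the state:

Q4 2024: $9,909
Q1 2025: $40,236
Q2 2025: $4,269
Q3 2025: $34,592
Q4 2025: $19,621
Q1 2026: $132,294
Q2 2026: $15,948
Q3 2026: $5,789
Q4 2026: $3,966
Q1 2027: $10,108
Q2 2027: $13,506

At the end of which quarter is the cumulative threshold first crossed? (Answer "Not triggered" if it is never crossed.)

Through Q4 2024: $9,909
Through Q1 2025: $50,145
Through Q2 2025: $54,414
Through Q3 2025: $89,006
Through Q4 2025: $108,627
Through Q1 2026: $240,921
Through Q2 2026: $256,869
Through Q3 2026: $262,658
Through Q4 2026: $266,624
Through Q1 2027: $276,732
Through Q2 2027: $290,238 ← exceeds threshold

Q2 2027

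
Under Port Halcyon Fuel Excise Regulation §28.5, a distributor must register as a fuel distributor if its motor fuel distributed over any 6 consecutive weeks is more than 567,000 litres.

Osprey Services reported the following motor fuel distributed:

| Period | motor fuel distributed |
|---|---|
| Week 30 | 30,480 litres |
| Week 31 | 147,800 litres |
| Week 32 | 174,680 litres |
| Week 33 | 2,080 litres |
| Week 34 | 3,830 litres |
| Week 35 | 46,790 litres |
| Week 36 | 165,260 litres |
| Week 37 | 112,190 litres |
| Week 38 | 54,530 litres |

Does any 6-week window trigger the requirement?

Week 30–Week 35: 30,480 litres + 147,800 litres + 174,680 litres + 2,080 litres + 3,830 litres + 46,790 litres = 405,660 litres (under)
Week 31–Week 36: 147,800 litres + 174,680 litres + 2,080 litres + 3,830 litres + 46,790 litres + 165,260 litres = 540,440 litres (under)
Week 32–Week 37: 174,680 litres + 2,080 litres + 3,830 litres + 46,790 litres + 165,260 litres + 112,190 litres = 504,830 litres (under)
Week 33–Week 38: 2,080 litres + 3,830 litres + 46,790 litres + 165,260 litres + 112,190 litres + 54,530 litres = 384,680 litres (under)
No window exceeds 567,000 litres.

No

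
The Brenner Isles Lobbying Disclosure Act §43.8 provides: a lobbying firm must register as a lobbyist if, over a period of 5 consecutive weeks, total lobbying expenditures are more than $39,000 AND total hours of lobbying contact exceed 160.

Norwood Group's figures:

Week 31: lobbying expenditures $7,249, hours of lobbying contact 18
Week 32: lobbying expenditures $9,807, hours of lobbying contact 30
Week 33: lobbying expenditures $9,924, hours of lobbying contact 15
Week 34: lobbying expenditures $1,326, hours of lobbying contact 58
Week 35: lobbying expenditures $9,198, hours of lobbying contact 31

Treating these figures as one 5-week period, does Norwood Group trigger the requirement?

Total lobbying expenditures: $7,249 + $9,807 + $9,924 + $1,326 + $9,198 = $37,504 (≤ $39,000).
Total hours of lobbying contact: 18 + 30 + 15 + 58 + 31 = 152 (≤ 160).
The test is 'and': the rule requires both, and at least one is not exceeded.

No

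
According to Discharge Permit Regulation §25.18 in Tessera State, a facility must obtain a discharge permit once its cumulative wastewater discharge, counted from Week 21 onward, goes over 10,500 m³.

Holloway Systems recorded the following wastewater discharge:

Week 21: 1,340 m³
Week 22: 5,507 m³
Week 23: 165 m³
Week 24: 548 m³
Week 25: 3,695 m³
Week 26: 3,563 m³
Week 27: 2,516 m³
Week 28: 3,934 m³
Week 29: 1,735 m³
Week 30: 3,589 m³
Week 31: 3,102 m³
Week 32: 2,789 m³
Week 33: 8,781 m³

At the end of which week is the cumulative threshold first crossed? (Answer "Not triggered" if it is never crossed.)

Week 25

Through Week 21: 1,340 m³
Through Week 22: 6,847 m³
Through Week 23: 7,012 m³
Through Week 24: 7,560 m³
Through Week 25: 11,255 m³ ← exceeds threshold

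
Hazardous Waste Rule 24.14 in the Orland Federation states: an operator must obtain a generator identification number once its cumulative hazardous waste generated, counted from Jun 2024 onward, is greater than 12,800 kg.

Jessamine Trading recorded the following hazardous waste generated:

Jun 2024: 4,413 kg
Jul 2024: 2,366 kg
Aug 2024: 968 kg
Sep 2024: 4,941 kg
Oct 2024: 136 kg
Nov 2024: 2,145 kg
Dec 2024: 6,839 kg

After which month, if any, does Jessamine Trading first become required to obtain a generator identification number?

Through Jun 2024: 4,413 kg
Through Jul 2024: 6,779 kg
Through Aug 2024: 7,747 kg
Through Sep 2024: 12,688 kg
Through Oct 2024: 12,824 kg ← exceeds threshold

Oct 2024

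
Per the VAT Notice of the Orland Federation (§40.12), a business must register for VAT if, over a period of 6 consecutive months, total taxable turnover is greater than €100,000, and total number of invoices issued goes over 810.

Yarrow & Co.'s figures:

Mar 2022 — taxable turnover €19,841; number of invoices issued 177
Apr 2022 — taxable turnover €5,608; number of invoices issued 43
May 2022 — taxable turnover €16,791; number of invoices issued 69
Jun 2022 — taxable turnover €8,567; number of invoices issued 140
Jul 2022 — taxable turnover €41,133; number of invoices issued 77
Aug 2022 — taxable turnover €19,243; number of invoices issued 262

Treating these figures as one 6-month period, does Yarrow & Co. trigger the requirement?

No

Total taxable turnover: €19,841 + €5,608 + €16,791 + €8,567 + €41,133 + €19,243 = €111,183 (> €100,000).
Total number of invoices issued: 177 + 43 + 69 + 140 + 77 + 262 = 768 (≤ 810).
The test is 'and': the rule requires both, and at least one is not exceeded.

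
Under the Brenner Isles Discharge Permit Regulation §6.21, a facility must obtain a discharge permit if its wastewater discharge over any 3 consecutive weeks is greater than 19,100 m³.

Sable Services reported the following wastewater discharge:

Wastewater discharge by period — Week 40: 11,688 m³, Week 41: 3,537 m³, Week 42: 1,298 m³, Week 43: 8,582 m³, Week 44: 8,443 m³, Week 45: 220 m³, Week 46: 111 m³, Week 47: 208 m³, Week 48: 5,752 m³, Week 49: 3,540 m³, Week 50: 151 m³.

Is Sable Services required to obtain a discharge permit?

Week 40–Week 42: 11,688 m³ + 3,537 m³ + 1,298 m³ = 16,523 m³ (under)
Week 41–Week 43: 3,537 m³ + 1,298 m³ + 8,582 m³ = 13,417 m³ (under)
Week 42–Week 44: 1,298 m³ + 8,582 m³ + 8,443 m³ = 18,323 m³ (under)
Week 43–Week 45: 8,582 m³ + 8,443 m³ + 220 m³ = 17,245 m³ (under)
Week 44–Week 46: 8,443 m³ + 220 m³ + 111 m³ = 8,774 m³ (under)
Week 45–Week 47: 220 m³ + 111 m³ + 208 m³ = 539 m³ (under)
Week 46–Week 48: 111 m³ + 208 m³ + 5,752 m³ = 6,071 m³ (under)
Week 47–Week 49: 208 m³ + 5,752 m³ + 3,540 m³ = 9,500 m³ (under)
Week 48–Week 50: 5,752 m³ + 3,540 m³ + 151 m³ = 9,443 m³ (under)
No window exceeds 19,100 m³.

No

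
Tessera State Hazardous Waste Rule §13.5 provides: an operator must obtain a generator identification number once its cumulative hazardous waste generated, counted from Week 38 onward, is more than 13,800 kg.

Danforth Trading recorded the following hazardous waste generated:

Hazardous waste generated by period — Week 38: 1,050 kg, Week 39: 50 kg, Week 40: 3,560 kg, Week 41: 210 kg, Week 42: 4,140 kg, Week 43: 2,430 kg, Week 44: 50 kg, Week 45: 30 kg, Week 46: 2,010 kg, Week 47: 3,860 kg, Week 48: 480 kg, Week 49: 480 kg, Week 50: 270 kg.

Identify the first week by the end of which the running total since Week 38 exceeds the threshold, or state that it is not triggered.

Through Week 38: 1,050 kg
Through Week 39: 1,100 kg
Through Week 40: 4,660 kg
Through Week 41: 4,870 kg
Through Week 42: 9,010 kg
Through Week 43: 11,440 kg
Through Week 44: 11,490 kg
Through Week 45: 11,520 kg
Through Week 46: 13,530 kg
Through Week 47: 17,390 kg ← exceeds threshold

Week 47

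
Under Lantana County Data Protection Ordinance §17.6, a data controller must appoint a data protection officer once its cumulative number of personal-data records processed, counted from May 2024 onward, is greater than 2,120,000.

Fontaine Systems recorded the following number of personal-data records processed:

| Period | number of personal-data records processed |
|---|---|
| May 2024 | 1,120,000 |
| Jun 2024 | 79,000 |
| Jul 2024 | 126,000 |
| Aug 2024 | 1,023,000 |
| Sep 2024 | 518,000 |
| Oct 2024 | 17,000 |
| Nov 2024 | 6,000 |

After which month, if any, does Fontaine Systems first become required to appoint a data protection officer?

Through May 2024: 1,120,000
Through Jun 2024: 1,199,000
Through Jul 2024: 1,325,000
Through Aug 2024: 2,348,000 ← exceeds threshold

Aug 2024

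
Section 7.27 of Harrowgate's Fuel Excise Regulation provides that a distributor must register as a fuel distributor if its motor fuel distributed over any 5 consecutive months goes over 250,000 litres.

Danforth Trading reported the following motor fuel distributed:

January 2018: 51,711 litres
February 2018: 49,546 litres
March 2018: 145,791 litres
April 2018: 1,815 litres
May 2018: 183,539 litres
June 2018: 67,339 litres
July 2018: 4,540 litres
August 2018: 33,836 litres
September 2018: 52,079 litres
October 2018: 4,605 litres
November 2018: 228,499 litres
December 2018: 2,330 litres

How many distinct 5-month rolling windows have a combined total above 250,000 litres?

January 2018–May 2018: 51,711 litres + 49,546 litres + 145,791 litres + 1,815 litres + 183,539 litres = 432,402 litres (over)
February 2018–June 2018: 49,546 litres + 145,791 litres + 1,815 litres + 183,539 litres + 67,339 litres = 448,030 litres (over)
March 2018–July 2018: 145,791 litres + 1,815 litres + 183,539 litres + 67,339 litres + 4,540 litres = 403,024 litres (over)
April 2018–August 2018: 1,815 litres + 183,539 litres + 67,339 litres + 4,540 litres + 33,836 litres = 291,069 litres (over)
May 2018–September 2018: 183,539 litres + 67,339 litres + 4,540 litres + 33,836 litres + 52,079 litres = 341,333 litres (over)
June 2018–October 2018: 67,339 litres + 4,540 litres + 33,836 litres + 52,079 litres + 4,605 litres = 162,399 litres (under)
July 2018–November 2018: 4,540 litres + 33,836 litres + 52,079 litres + 4,605 litres + 228,499 litres = 323,559 litres (over)
August 2018–December 2018: 33,836 litres + 52,079 litres + 4,605 litres + 228,499 litres + 2,330 litres = 321,349 litres (over)
7 windows exceed the threshold.

7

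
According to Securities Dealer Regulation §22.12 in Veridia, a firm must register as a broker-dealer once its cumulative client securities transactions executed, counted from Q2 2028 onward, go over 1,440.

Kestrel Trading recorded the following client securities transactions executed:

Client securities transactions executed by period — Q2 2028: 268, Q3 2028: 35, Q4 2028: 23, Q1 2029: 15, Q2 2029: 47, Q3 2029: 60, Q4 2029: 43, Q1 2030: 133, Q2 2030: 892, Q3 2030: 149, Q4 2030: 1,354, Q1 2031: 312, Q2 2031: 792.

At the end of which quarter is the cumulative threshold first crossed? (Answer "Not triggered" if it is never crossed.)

Q2 2030

Through Q2 2028: 268
Through Q3 2028: 303
Through Q4 2028: 326
Through Q1 2029: 341
Through Q2 2029: 388
Through Q3 2029: 448
Through Q4 2029: 491
Through Q1 2030: 624
Through Q2 2030: 1,516 ← exceeds threshold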